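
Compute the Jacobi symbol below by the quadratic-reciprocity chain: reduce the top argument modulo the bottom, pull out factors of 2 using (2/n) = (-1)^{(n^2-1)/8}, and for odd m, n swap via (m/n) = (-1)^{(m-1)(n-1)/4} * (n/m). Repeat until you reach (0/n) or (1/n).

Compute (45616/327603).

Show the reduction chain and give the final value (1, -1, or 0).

45616 = 2^4·2851; (2/327603) = -1 since 327603 mod 8 = 3, so (45616/327603) = (-1)^4·(2851/327603); sign now +1
reciprocity: (2851/327603) = -1·(327603/2851) since 2851 mod 4 = 3, 327603 mod 4 = 3; sign now -1
(327603/2851) = (2589/2851)   [reduce mod 2851]
reciprocity: (2589/2851) = +1·(2851/2589) since 2589 mod 4 = 1, 2851 mod 4 = 3; sign now -1
(2851/2589) = (262/2589)   [reduce mod 2589]
262 = 2^1·131; (2/2589) = -1 since 2589 mod 8 = 5, so (262/2589) = (-1)^1·(131/2589); sign now +1
reciprocity: (131/2589) = +1·(2589/131) since 131 mod 4 = 3, 2589 mod 4 = 1; sign now +1
(2589/131) = (100/131)   [reduce mod 131]
100 = 2^2·25; (2/131) = -1 since 131 mod 8 = 3, so (100/131) = (-1)^2·(25/131); sign now +1
reciprocity: (25/131) = +1·(131/25) since 25 mod 4 = 1, 131 mod 4 = 3; sign now +1
(131/25) = (6/25)   [reduce mod 25]
6 = 2^1·3; (2/25) = +1 since 25 mod 8 = 1, so (6/25) = (+1)^1·(3/25); sign now +1
reciprocity: (3/25) = +1·(25/3) since 3 mod 4 = 3, 25 mod 4 = 1; sign now +1
(25/3) = (1/3)   [reduce mod 3]
(1/3) = 1; final value = sign = +1

1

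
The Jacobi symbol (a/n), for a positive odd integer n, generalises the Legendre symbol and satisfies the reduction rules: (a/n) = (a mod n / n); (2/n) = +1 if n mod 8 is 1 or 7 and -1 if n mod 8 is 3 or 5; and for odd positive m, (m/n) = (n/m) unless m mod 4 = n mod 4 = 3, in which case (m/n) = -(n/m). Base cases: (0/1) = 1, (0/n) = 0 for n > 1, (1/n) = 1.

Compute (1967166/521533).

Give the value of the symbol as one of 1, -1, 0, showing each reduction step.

(1967166/521533) = (402567/521533)   [reduce mod 521533]
reciprocity: (402567/521533) = +1·(521533/402567) since 402567 mod 4 = 3, 521533 mod 4 = 1; sign now +1
(521533/402567) = (118966/402567)   [reduce mod 402567]
118966 = 2^1·59483; (2/402567) = +1 since 402567 mod 8 = 7, so (118966/402567) = (+1)^1·(59483/402567); sign now +1
reciprocity: (59483/402567) = -1·(402567/59483) since 59483 mod 4 = 3, 402567 mod 4 = 3; sign now -1
(402567/59483) = (45669/59483)   [reduce mod 59483]
reciprocity: (45669/59483) = +1·(59483/45669) since 45669 mod 4 = 1, 59483 mod 4 = 3; sign now -1
(59483/45669) = (13814/45669)   [reduce mod 45669]
13814 = 2^1·6907; (2/45669) = -1 since 45669 mod 8 = 5, so (13814/45669) = (-1)^1·(6907/45669); sign now +1
reciprocity: (6907/45669) = +1·(45669/6907) since 6907 mod 4 = 3, 45669 mod 4 = 1; sign now +1
(45669/6907) = (4227/6907)   [reduce mod 6907]
reciprocity: (4227/6907) = -1·(6907/4227) since 4227 mod 4 = 3, 6907 mod 4 = 3; sign now -1
(6907/4227) = (2680/4227)   [reduce mod 4227]
2680 = 2^3·335; (2/4227) = -1 since 4227 mod 8 = 3, so (2680/4227) = (-1)^3·(335/4227); sign now +1
reciprocity: (335/4227) = -1·(4227/335) since 335 mod 4 = 3, 4227 mod 4 = 3; sign now -1
(4227/335) = (207/335)   [reduce mod 335]
reciprocity: (207/335) = -1·(335/207) since 207 mod 4 = 3, 335 mod 4 = 3; sign now +1
(335/207) = (128/207)   [reduce mod 207]
128 = 2^7·1; (2/207) = +1 since 207 mod 8 = 7, so (128/207) = (+1)^7·(1/207); sign now +1
(1/207) = 1; final value = sign = +1

1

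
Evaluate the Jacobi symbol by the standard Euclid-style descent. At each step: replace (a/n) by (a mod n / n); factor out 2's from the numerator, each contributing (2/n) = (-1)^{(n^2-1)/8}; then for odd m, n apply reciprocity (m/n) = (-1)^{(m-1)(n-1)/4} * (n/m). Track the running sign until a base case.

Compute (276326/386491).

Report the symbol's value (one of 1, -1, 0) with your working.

-1

276326 = 2^1·138163; (2/386491) = -1 since 386491 mod 8 = 3, so (276326/386491) = (-1)^1·(138163/386491); sign now -1
reciprocity: (138163/386491) = -1·(386491/138163) since 138163 mod 4 = 3, 386491 mod 4 = 3; sign now +1
(386491/138163) = (110165/138163)   [reduce mod 138163]
reciprocity: (110165/138163) = +1·(138163/110165) since 110165 mod 4 = 1, 138163 mod 4 = 3; sign now +1
(138163/110165) = (27998/110165)   [reduce mod 110165]
27998 = 2^1·13999; (2/110165) = -1 since 110165 mod 8 = 5, so (27998/110165) = (-1)^1·(13999/110165); sign now -1
reciprocity: (13999/110165) = +1·(110165/13999) since 13999 mod 4 = 3, 110165 mod 4 = 1; sign now -1
(110165/13999) = (12172/13999)   [reduce mod 13999]
12172 = 2^2·3043; (2/13999) = +1 since 13999 mod 8 = 7, so (12172/13999) = (+1)^2·(3043/13999); sign now -1
reciprocity: (3043/13999) = -1·(13999/3043) since 3043 mod 4 = 3, 13999 mod 4 = 3; sign now +1
(13999/3043) = (1827/3043)   [reduce mod 3043]
reciprocity: (1827/3043) = -1·(3043/1827) since 1827 mod 4 = 3, 3043 mod 4 = 3; sign now -1
(3043/1827) = (1216/1827)   [reduce mod 1827]
1216 = 2^6·19; (2/1827) = -1 since 1827 mod 8 = 3, so (1216/1827) = (-1)^6·(19/1827); sign now -1
reciprocity: (19/1827) = -1·(1827/19) since 19 mod 4 = 3, 1827 mod 4 = 3; sign now +1
(1827/19) = (3/19)   [reduce mod 19]
reciprocity: (3/19) = -1·(19/3) since 3 mod 4 = 3, 19 mod 4 = 3; sign now -1
(19/3) = (1/3)   [reduce mod 3]
(1/3) = 1; final value = sign = -1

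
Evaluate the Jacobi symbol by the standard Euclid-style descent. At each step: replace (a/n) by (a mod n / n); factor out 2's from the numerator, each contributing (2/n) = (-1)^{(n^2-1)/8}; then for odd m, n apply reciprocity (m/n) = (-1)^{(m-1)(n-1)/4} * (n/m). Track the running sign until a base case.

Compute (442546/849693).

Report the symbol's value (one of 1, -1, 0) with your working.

0

442546 = 2^1·221273; (2/849693) = -1 since 849693 mod 8 = 5, so (442546/849693) = (-1)^1·(221273/849693); sign now -1
reciprocity: (221273/849693) = +1·(849693/221273) since 221273 mod 4 = 1, 849693 mod 4 = 1; sign now -1
(849693/221273) = (185874/221273)   [reduce mod 221273]
185874 = 2^1·92937; (2/221273) = +1 since 221273 mod 8 = 1, so (185874/221273) = (+1)^1·(92937/221273); sign now -1
reciprocity: (92937/221273) = +1·(221273/92937) since 92937 mod 4 = 1, 221273 mod 4 = 1; sign now -1
(221273/92937) = (35399/92937)   [reduce mod 92937]
reciprocity: (35399/92937) = +1·(92937/35399) since 35399 mod 4 = 3, 92937 mod 4 = 1; sign now -1
(92937/35399) = (22139/35399)   [reduce mod 35399]
reciprocity: (22139/35399) = -1·(35399/22139) since 22139 mod 4 = 3, 35399 mod 4 = 3; sign now +1
(35399/22139) = (13260/22139)   [reduce mod 22139]
13260 = 2^2·3315; (2/22139) = -1 since 22139 mod 8 = 3, so (13260/22139) = (-1)^2·(3315/22139); sign now +1
reciprocity: (3315/22139) = -1·(22139/3315) since 3315 mod 4 = 3, 22139 mod 4 = 3; sign now -1
(22139/3315) = (2249/3315)   [reduce mod 3315]
reciprocity: (2249/3315) = +1·(3315/2249) since 2249 mod 4 = 1, 3315 mod 4 = 3; sign now -1
(3315/2249) = (1066/2249)   [reduce mod 2249]
1066 = 2^1·533; (2/2249) = +1 since 2249 mod 8 = 1, so (1066/2249) = (+1)^1·(533/2249); sign now -1
reciprocity: (533/2249) = +1·(2249/533) since 533 mod 4 = 1, 2249 mod 4 = 1; sign now -1
(2249/533) = (117/533)   [reduce mod 533]
reciprocity: (117/533) = +1·(533/117) since 117 mod 4 = 1, 533 mod 4 = 1; sign now -1
(533/117) = (65/117)   [reduce mod 117]
reciprocity: (65/117) = +1·(117/65) since 65 mod 4 = 1, 117 mod 4 = 1; sign now -1
(117/65) = (52/65)   [reduce mod 65]
52 = 2^2·13; (2/65) = +1 since 65 mod 8 = 1, so (52/65) = (+1)^2·(13/65); sign now -1
reciprocity: (13/65) = +1·(65/13) since 13 mod 4 = 1, 65 mod 4 = 1; sign now -1
(65/13) = (0/13)   [reduce mod 13]
(0/13) = 0   [gcd(a, n) > 1]; final value = 0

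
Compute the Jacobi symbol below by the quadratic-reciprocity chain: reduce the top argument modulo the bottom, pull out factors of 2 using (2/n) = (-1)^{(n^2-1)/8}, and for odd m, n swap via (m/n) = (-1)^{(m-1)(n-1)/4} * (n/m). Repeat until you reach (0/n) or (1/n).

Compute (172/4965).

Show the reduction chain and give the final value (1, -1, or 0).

-1

factor out 2^2: 172 = 2^2·43; with 4965 mod 8 = 5, (2/4965) = -1; sign now +1; continue with (43/4965)
flip (43/4965) -> (4965/43): both odd, 43 mod 4 = 3, 4965 mod 4 = 1, so the flip contributes +1; sign now +1
(4965/43): 4965 mod 43 = 20, so (4965/43) = (20/43)
factor out 2^2: 20 = 2^2·5; with 43 mod 8 = 3, (2/43) = -1; sign now +1; continue with (5/43)
flip (5/43) -> (43/5): both odd, 5 mod 4 = 1, 43 mod 4 = 3, so the flip contributes +1; sign now +1
(43/5): 43 mod 5 = 3, so (43/5) = (3/5)
flip (3/5) -> (5/3): both odd, 3 mod 4 = 3, 5 mod 4 = 1, so the flip contributes +1; sign now +1
(5/3): 5 mod 3 = 2, so (5/3) = (2/3)
factor out 2^1: 2 = 2^1·1; with 3 mod 8 = 3, (2/3) = -1; sign now -1; continue with (1/3)
reached (1/3) = 1, so the symbol is -1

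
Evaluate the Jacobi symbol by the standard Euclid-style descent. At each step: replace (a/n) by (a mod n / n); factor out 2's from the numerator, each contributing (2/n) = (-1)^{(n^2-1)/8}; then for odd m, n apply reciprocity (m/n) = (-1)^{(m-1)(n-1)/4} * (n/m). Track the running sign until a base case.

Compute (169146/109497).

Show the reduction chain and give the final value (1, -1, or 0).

(169146/109497): 169146 mod 109497 = 59649, so (169146/109497) = (59649/109497)
flip (59649/109497) -> (109497/59649): both odd, 59649 mod 4 = 1, 109497 mod 4 = 1, so the flip contributes +1; sign now +1
(109497/59649): 109497 mod 59649 = 49848, so (109497/59649) = (49848/59649)
factor out 2^3: 49848 = 2^3·6231; with 59649 mod 8 = 1, (2/59649) = +1; sign now +1; continue with (6231/59649)
flip (6231/59649) -> (59649/6231): both odd, 6231 mod 4 = 3, 59649 mod 4 = 1, so the flip contributes +1; sign now +1
(59649/6231): 59649 mod 6231 = 3570, so (59649/6231) = (3570/6231)
factor out 2^1: 3570 = 2^1·1785; with 6231 mod 8 = 7, (2/6231) = +1; sign now +1; continue with (1785/6231)
flip (1785/6231) -> (6231/1785): both odd, 1785 mod 4 = 1, 6231 mod 4 = 3, so the flip contributes +1; sign now +1
(6231/1785): 6231 mod 1785 = 876, so (6231/1785) = (876/1785)
factor out 2^2: 876 = 2^2·219; with 1785 mod 8 = 1, (2/1785) = +1; sign now +1; continue with (219/1785)
flip (219/1785) -> (1785/219): both odd, 219 mod 4 = 3, 1785 mod 4 = 1, so the flip contributes +1; sign now +1
(1785/219): 1785 mod 219 = 33, so (1785/219) = (33/219)
flip (33/219) -> (219/33): both odd, 33 mod 4 = 1, 219 mod 4 = 3, so the flip contributes +1; sign now +1
(219/33): 219 mod 33 = 21, so (219/33) = (21/33)
flip (21/33) -> (33/21): both odd, 21 mod 4 = 1, 33 mod 4 = 1, so the flip contributes +1; sign now +1
(33/21): 33 mod 21 = 12, so (33/21) = (12/21)
factor out 2^2: 12 = 2^2·3; with 21 mod 8 = 5, (2/21) = -1; sign now +1; continue with (3/21)
flip (3/21) -> (21/3): both odd, 3 mod 4 = 3, 21 mod 4 = 1, so the flip contributes +1; sign now +1
(21/3): 21 mod 3 = 0, so (21/3) = (0/3)
reached (0/3); gcd(a, n) > 1, so (0/3) = 0 and the symbol is 0

0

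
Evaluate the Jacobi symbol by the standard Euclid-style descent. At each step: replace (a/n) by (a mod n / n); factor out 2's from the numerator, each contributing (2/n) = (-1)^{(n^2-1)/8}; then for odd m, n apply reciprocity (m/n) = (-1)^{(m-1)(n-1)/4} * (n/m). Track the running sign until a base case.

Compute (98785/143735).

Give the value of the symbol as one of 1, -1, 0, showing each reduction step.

0

flip (98785/143735) -> (143735/98785): both odd, 98785 mod 4 = 1, 143735 mod 4 = 3, so the flip contributes +1; sign now +1
(143735/98785): 143735 mod 98785 = 44950, so (143735/98785) = (44950/98785)
factor out 2^1: 44950 = 2^1·22475; with 98785 mod 8 = 1, (2/98785) = +1; sign now +1; continue with (22475/98785)
flip (22475/98785) -> (98785/22475): both odd, 22475 mod 4 = 3, 98785 mod 4 = 1, so the flip contributes +1; sign now +1
(98785/22475): 98785 mod 22475 = 8885, so (98785/22475) = (8885/22475)
flip (8885/22475) -> (22475/8885): both odd, 8885 mod 4 = 1, 22475 mod 4 = 3, so the flip contributes +1; sign now +1
(22475/8885): 22475 mod 8885 = 4705, so (22475/8885) = (4705/8885)
flip (4705/8885) -> (8885/4705): both odd, 4705 mod 4 = 1, 8885 mod 4 = 1, so the flip contributes +1; sign now +1
(8885/4705): 8885 mod 4705 = 4180, so (8885/4705) = (4180/4705)
factor out 2^2: 4180 = 2^2·1045; with 4705 mod 8 = 1, (2/4705) = +1; sign now +1; continue with (1045/4705)
flip (1045/4705) -> (4705/1045): both odd, 1045 mod 4 = 1, 4705 mod 4 = 1, so the flip contributes +1; sign now +1
(4705/1045): 4705 mod 1045 = 525, so (4705/1045) = (525/1045)
flip (525/1045) -> (1045/525): both odd, 525 mod 4 = 1, 1045 mod 4 = 1, so the flip contributes +1; sign now +1
(1045/525): 1045 mod 525 = 520, so (1045/525) = (520/525)
factor out 2^3: 520 = 2^3·65; with 525 mod 8 = 5, (2/525) = -1; sign now -1; continue with (65/525)
flip (65/525) -> (525/65): both odd, 65 mod 4 = 1, 525 mod 4 = 1, so the flip contributes +1; sign now -1
(525/65): 525 mod 65 = 5, so (525/65) = (5/65)
flip (5/65) -> (65/5): both odd, 5 mod 4 = 1, 65 mod 4 = 1, so the flip contributes +1; sign now -1
(65/5): 65 mod 5 = 0, so (65/5) = (0/5)
reached (0/5); gcd(a, n) > 1, so (0/5) = 0 and the symbol is 0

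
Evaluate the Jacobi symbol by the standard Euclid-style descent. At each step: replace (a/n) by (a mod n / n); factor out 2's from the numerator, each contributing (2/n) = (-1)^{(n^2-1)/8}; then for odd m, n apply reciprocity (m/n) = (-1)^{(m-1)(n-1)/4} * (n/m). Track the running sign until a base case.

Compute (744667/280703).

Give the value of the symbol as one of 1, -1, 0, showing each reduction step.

(744667/280703): 744667 mod 280703 = 183261, so (744667/280703) = (183261/280703)
flip (183261/280703) -> (280703/183261): both odd, 183261 mod 4 = 1, 280703 mod 4 = 3, so the flip contributes +1; sign now +1
(280703/183261): 280703 mod 183261 = 97442, so (280703/183261) = (97442/183261)
factor out 2^1: 97442 = 2^1·48721; with 183261 mod 8 = 5, (2/183261) = -1; sign now -1; continue with (48721/183261)
flip (48721/183261) -> (183261/48721): both odd, 48721 mod 4 = 1, 183261 mod 4 = 1, so the flip contributes +1; sign now -1
(183261/48721): 183261 mod 48721 = 37098, so (183261/48721) = (37098/48721)
factor out 2^1: 37098 = 2^1·18549; with 48721 mod 8 = 1, (2/48721) = +1; sign now -1; continue with (18549/48721)
flip (18549/48721) -> (48721/18549): both odd, 18549 mod 4 = 1, 48721 mod 4 = 1, so the flip contributes +1; sign now -1
(48721/18549): 48721 mod 18549 = 11623, so (48721/18549) = (11623/18549)
flip (11623/18549) -> (18549/11623): both odd, 11623 mod 4 = 3, 18549 mod 4 = 1, so the flip contributes +1; sign now -1
(18549/11623): 18549 mod 11623 = 6926, so (18549/11623) = (6926/11623)
factor out 2^1: 6926 = 2^1·3463; with 11623 mod 8 = 7, (2/11623) = +1; sign now -1; continue with (3463/11623)
flip (3463/11623) -> (11623/3463): both odd, 3463 mod 4 = 3, 11623 mod 4 = 3, so the flip contributes -1; sign now +1
(11623/3463): 11623 mod 3463 = 1234, so (11623/3463) = (1234/3463)
factor out 2^1: 1234 = 2^1·617; with 3463 mod 8 = 7, (2/3463) = +1; sign now +1; continue with (617/3463)
flip (617/3463) -> (3463/617): both odd, 617 mod 4 = 1, 3463 mod 4 = 3, so the flip contributes +1; sign now +1
(3463/617): 3463 mod 617 = 378, so (3463/617) = (378/617)
factor out 2^1: 378 = 2^1·189; with 617 mod 8 = 1, (2/617) = +1; sign now +1; continue with (189/617)
flip (189/617) -> (617/189): both odd, 189 mod 4 = 1, 617 mod 4 = 1, so the flip contributes +1; sign now +1
(617/189): 617 mod 189 = 50, so (617/189) = (50/189)
factor out 2^1: 50 = 2^1·25; with 189 mod 8 = 5, (2/189) = -1; sign now -1; continue with (25/189)
flip (25/189) -> (189/25): both odd, 25 mod 4 = 1, 189 mod 4 = 1, so the flip contributes +1; sign now -1
(189/25): 189 mod 25 = 14, so (189/25) = (14/25)
factor out 2^1: 14 = 2^1·7; with 25 mod 8 = 1, (2/25) = +1; sign now -1; continue with (7/25)
flip (7/25) -> (25/7): both odd, 7 mod 4 = 3, 25 mod 4 = 1, so the flip contributes +1; sign now -1
(25/7): 25 mod 7 = 4, so (25/7) = (4/7)
factor out 2^2: 4 = 2^2·1; with 7 mod 8 = 7, (2/7) = +1; sign now -1; continue with (1/7)
reached (1/7) = 1, so the symbol is -1

-1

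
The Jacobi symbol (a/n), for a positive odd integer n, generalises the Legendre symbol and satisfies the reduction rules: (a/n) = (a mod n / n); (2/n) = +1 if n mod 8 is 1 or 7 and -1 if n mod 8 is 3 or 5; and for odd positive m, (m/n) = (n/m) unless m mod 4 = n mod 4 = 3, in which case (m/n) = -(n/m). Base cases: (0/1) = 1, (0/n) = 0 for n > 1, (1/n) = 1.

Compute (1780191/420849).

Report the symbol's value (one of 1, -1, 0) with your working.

(1780191/420849) = (96795/420849)   [reduce mod 420849]
reciprocity: (96795/420849) = +1·(420849/96795) since 96795 mod 4 = 3, 420849 mod 4 = 1; sign now +1
(420849/96795) = (33669/96795)   [reduce mod 96795]
reciprocity: (33669/96795) = +1·(96795/33669) since 33669 mod 4 = 1, 96795 mod 4 = 3; sign now +1
(96795/33669) = (29457/33669)   [reduce mod 33669]
reciprocity: (29457/33669) = +1·(33669/29457) since 29457 mod 4 = 1, 33669 mod 4 = 1; sign now +1
(33669/29457) = (4212/29457)   [reduce mod 29457]
4212 = 2^2·1053; (2/29457) = +1 since 29457 mod 8 = 1, so (4212/29457) = (+1)^2·(1053/29457); sign now +1
reciprocity: (1053/29457) = +1·(29457/1053) since 1053 mod 4 = 1, 29457 mod 4 = 1; sign now +1
(29457/1053) = (1026/1053)   [reduce mod 1053]
1026 = 2^1·513; (2/1053) = -1 since 1053 mod 8 = 5, so (1026/1053) = (-1)^1·(513/1053); sign now -1
reciprocity: (513/1053) = +1·(1053/513) since 513 mod 4 = 1, 1053 mod 4 = 1; sign now -1
(1053/513) = (27/513)   [reduce mod 513]
reciprocity: (27/513) = +1·(513/27) since 27 mod 4 = 3, 513 mod 4 = 1; sign now -1
(513/27) = (0/27)   [reduce mod 27]
(0/27) = 0   [gcd(a, n) > 1]; final value = 0

0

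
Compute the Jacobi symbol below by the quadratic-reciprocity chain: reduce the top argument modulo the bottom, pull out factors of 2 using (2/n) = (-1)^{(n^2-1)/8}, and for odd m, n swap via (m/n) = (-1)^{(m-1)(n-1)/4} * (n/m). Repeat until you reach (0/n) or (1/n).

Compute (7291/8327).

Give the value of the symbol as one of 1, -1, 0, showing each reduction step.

-1

flip (7291/8327) -> (8327/7291): both odd, 7291 mod 4 = 3, 8327 mod 4 = 3, so the flip contributes -1; sign now -1
(8327/7291): 8327 mod 7291 = 1036, so (8327/7291) = (1036/7291)
factor out 2^2: 1036 = 2^2·259; with 7291 mod 8 = 3, (2/7291) = -1; sign now -1; continue with (259/7291)
flip (259/7291) -> (7291/259): both odd, 259 mod 4 = 3, 7291 mod 4 = 3, so the flip contributes -1; sign now +1
(7291/259): 7291 mod 259 = 39, so (7291/259) = (39/259)
flip (39/259) -> (259/39): both odd, 39 mod 4 = 3, 259 mod 4 = 3, so the flip contributes -1; sign now -1
(259/39): 259 mod 39 = 25, so (259/39) = (25/39)
flip (25/39) -> (39/25): both odd, 25 mod 4 = 1, 39 mod 4 = 3, so the flip contributes +1; sign now -1
(39/25): 39 mod 25 = 14, so (39/25) = (14/25)
factor out 2^1: 14 = 2^1·7; with 25 mod 8 = 1, (2/25) = +1; sign now -1; continue with (7/25)
flip (7/25) -> (25/7): both odd, 7 mod 4 = 3, 25 mod 4 = 1, so the flip contributes +1; sign now -1
(25/7): 25 mod 7 = 4, so (25/7) = (4/7)
factor out 2^2: 4 = 2^2·1; with 7 mod 8 = 7, (2/7) = +1; sign now -1; continue with (1/7)
reached (1/7) = 1, so the symbol is -1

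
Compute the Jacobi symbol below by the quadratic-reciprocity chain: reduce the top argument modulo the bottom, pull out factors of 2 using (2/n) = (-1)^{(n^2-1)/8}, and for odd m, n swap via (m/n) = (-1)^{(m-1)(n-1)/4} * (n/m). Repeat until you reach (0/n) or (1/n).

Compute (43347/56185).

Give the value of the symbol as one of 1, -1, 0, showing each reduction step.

1

flip (43347/56185) -> (56185/43347): both odd, 43347 mod 4 = 3, 56185 mod 4 = 1, so the flip contributes +1; sign now +1
(56185/43347): 56185 mod 43347 = 12838, so (56185/43347) = (12838/43347)
factor out 2^1: 12838 = 2^1·6419; with 43347 mod 8 = 3, (2/43347) = -1; sign now -1; continue with (6419/43347)
flip (6419/43347) -> (43347/6419): both odd, 6419 mod 4 = 3, 43347 mod 4 = 3, so the flip contributes -1; sign now +1
(43347/6419): 43347 mod 6419 = 4833, so (43347/6419) = (4833/6419)
flip (4833/6419) -> (6419/4833): both odd, 4833 mod 4 = 1, 6419 mod 4 = 3, so the flip contributes +1; sign now +1
(6419/4833): 6419 mod 4833 = 1586, so (6419/4833) = (1586/4833)
factor out 2^1: 1586 = 2^1·793; with 4833 mod 8 = 1, (2/4833) = +1; sign now +1; continue with (793/4833)
flip (793/4833) -> (4833/793): both odd, 793 mod 4 = 1, 4833 mod 4 = 1, so the flip contributes +1; sign now +1
(4833/793): 4833 mod 793 = 75, so (4833/793) = (75/793)
flip (75/793) -> (793/75): both odd, 75 mod 4 = 3, 793 mod 4 = 1, so the flip contributes +1; sign now +1
(793/75): 793 mod 75 = 43, so (793/75) = (43/75)
flip (43/75) -> (75/43): both odd, 43 mod 4 = 3, 75 mod 4 = 3, so the flip contributes -1; sign now -1
(75/43): 75 mod 43 = 32, so (75/43) = (32/43)
factor out 2^5: 32 = 2^5·1; with 43 mod 8 = 3, (2/43) = -1; sign now +1; continue with (1/43)
reached (1/43) = 1, so the symbol is +1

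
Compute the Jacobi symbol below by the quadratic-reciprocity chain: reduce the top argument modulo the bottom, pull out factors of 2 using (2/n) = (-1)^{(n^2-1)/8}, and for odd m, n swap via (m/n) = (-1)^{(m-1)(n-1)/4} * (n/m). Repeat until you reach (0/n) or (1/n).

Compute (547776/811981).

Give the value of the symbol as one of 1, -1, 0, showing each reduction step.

factor out 2^6: 547776 = 2^6·8559; with 811981 mod 8 = 5, (2/811981) = -1; sign now +1; continue with (8559/811981)
flip (8559/811981) -> (811981/8559): both odd, 8559 mod 4 = 3, 811981 mod 4 = 1, so the flip contributes +1; sign now +1
(811981/8559): 811981 mod 8559 = 7435, so (811981/8559) = (7435/8559)
flip (7435/8559) -> (8559/7435): both odd, 7435 mod 4 = 3, 8559 mod 4 = 3, so the flip contributes -1; sign now -1
(8559/7435): 8559 mod 7435 = 1124, so (8559/7435) = (1124/7435)
factor out 2^2: 1124 = 2^2·281; with 7435 mod 8 = 3, (2/7435) = -1; sign now -1; continue with (281/7435)
flip (281/7435) -> (7435/281): both odd, 281 mod 4 = 1, 7435 mod 4 = 3, so the flip contributes +1; sign now -1
(7435/281): 7435 mod 281 = 129, so (7435/281) = (129/281)
flip (129/281) -> (281/129): both odd, 129 mod 4 = 1, 281 mod 4 = 1, so the flip contributes +1; sign now -1
(281/129): 281 mod 129 = 23, so (281/129) = (23/129)
flip (23/129) -> (129/23): both odd, 23 mod 4 = 3, 129 mod 4 = 1, so the flip contributes +1; sign now -1
(129/23): 129 mod 23 = 14, so (129/23) = (14/23)
factor out 2^1: 14 = 2^1·7; with 23 mod 8 = 7, (2/23) = +1; sign now -1; continue with (7/23)
flip (7/23) -> (23/7): both odd, 7 mod 4 = 3, 23 mod 4 = 3, so the flip contributes -1; sign now +1
(23/7): 23 mod 7 = 2, so (23/7) = (2/7)
factor out 2^1: 2 = 2^1·1; with 7 mod 8 = 7, (2/7) = +1; sign now +1; continue with (1/7)
reached (1/7) = 1, so the symbol is +1

1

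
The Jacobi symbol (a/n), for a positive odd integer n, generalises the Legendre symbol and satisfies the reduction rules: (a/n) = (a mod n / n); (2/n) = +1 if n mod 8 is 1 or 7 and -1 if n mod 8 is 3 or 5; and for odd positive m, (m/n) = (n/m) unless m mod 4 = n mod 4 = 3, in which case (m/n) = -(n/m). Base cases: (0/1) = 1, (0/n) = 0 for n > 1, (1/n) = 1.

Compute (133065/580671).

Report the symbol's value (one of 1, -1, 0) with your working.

flip (133065/580671) -> (580671/133065): both odd, 133065 mod 4 = 1, 580671 mod 4 = 3, so the flip contributes +1; sign now +1
(580671/133065): 580671 mod 133065 = 48411, so (580671/133065) = (48411/133065)
flip (48411/133065) -> (133065/48411): both odd, 48411 mod 4 = 3, 133065 mod 4 = 1, so the flip contributes +1; sign now +1
(133065/48411): 133065 mod 48411 = 36243, so (133065/48411) = (36243/48411)
flip (36243/48411) -> (48411/36243): both odd, 36243 mod 4 = 3, 48411 mod 4 = 3, so the flip contributes -1; sign now -1
(48411/36243): 48411 mod 36243 = 12168, so (48411/36243) = (12168/36243)
factor out 2^3: 12168 = 2^3·1521; with 36243 mod 8 = 3, (2/36243) = -1; sign now +1; continue with (1521/36243)
flip (1521/36243) -> (36243/1521): both odd, 1521 mod 4 = 1, 36243 mod 4 = 3, so the flip contributes +1; sign now +1
(36243/1521): 36243 mod 1521 = 1260, so (36243/1521) = (1260/1521)
factor out 2^2: 1260 = 2^2·315; with 1521 mod 8 = 1, (2/1521) = +1; sign now +1; continue with (315/1521)
flip (315/1521) -> (1521/315): both odd, 315 mod 4 = 3, 1521 mod 4 = 1, so the flip contributes +1; sign now +1
(1521/315): 1521 mod 315 = 261, so (1521/315) = (261/315)
flip (261/315) -> (315/261): both odd, 261 mod 4 = 1, 315 mod 4 = 3, so the flip contributes +1; sign now +1
(315/261): 315 mod 261 = 54, so (315/261) = (54/261)
factor out 2^1: 54 = 2^1·27; with 261 mod 8 = 5, (2/261) = -1; sign now -1; continue with (27/261)
flip (27/261) -> (261/27): both odd, 27 mod 4 = 3, 261 mod 4 = 1, so the flip contributes +1; sign now -1
(261/27): 261 mod 27 = 18, so (261/27) = (18/27)
factor out 2^1: 18 = 2^1·9; with 27 mod 8 = 3, (2/27) = -1; sign now +1; continue with (9/27)
flip (9/27) -> (27/9): both odd, 9 mod 4 = 1, 27 mod 4 = 3, so the flip contributes +1; sign now +1
(27/9): 27 mod 9 = 0, so (27/9) = (0/9)
reached (0/9); gcd(a, n) > 1, so (0/9) = 0 and the symbol is 0

0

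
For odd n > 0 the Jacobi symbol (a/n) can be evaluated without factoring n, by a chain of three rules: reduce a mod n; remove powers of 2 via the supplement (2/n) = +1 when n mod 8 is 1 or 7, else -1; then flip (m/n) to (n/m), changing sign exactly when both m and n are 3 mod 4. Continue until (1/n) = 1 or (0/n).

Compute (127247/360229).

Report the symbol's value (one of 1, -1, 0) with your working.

flip (127247/360229) -> (360229/127247): both odd, 127247 mod 4 = 3, 360229 mod 4 = 1, so the flip contributes +1; sign now +1
(360229/127247): 360229 mod 127247 = 105735, so (360229/127247) = (105735/127247)
flip (105735/127247) -> (127247/105735): both odd, 105735 mod 4 = 3, 127247 mod 4 = 3, so the flip contributes -1; sign now -1
(127247/105735): 127247 mod 105735 = 21512, so (127247/105735) = (21512/105735)
factor out 2^3: 21512 = 2^3·2689; with 105735 mod 8 = 7, (2/105735) = +1; sign now -1; continue with (2689/105735)
flip (2689/105735) -> (105735/2689): both odd, 2689 mod 4 = 1, 105735 mod 4 = 3, so the flip contributes +1; sign now -1
(105735/2689): 105735 mod 2689 = 864, so (105735/2689) = (864/2689)
factor out 2^5: 864 = 2^5·27; with 2689 mod 8 = 1, (2/2689) = +1; sign now -1; continue with (27/2689)
flip (27/2689) -> (2689/27): both odd, 27 mod 4 = 3, 2689 mod 4 = 1, so the flip contributes +1; sign now -1
(2689/27): 2689 mod 27 = 16, so (2689/27) = (16/27)
factor out 2^4: 16 = 2^4·1; with 27 mod 8 = 3, (2/27) = -1; sign now -1; continue with (1/27)
reached (1/27) = 1, so the symbol is -1

-1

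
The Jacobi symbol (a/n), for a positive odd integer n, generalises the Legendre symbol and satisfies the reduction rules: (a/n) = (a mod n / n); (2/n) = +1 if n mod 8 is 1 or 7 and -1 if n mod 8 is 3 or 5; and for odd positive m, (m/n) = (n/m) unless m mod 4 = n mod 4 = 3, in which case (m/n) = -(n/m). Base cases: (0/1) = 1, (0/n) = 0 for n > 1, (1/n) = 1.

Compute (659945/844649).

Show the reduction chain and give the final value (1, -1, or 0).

reciprocity: (659945/844649) = +1·(844649/659945) since 659945 mod 4 = 1, 844649 mod 4 = 1; sign now +1
(844649/659945) = (184704/659945)   [reduce mod 659945]
184704 = 2^7·1443; (2/659945) = +1 since 659945 mod 8 = 1, so (184704/659945) = (+1)^7·(1443/659945); sign now +1
reciprocity: (1443/659945) = +1·(659945/1443) since 1443 mod 4 = 3, 659945 mod 4 = 1; sign now +1
(659945/1443) = (494/1443)   [reduce mod 1443]
494 = 2^1·247; (2/1443) = -1 since 1443 mod 8 = 3, so (494/1443) = (-1)^1·(247/1443); sign now -1
reciprocity: (247/1443) = -1·(1443/247) since 247 mod 4 = 3, 1443 mod 4 = 3; sign now +1
(1443/247) = (208/247)   [reduce mod 247]
208 = 2^4·13; (2/247) = +1 since 247 mod 8 = 7, so (208/247) = (+1)^4·(13/247); sign now +1
reciprocity: (13/247) = +1·(247/13) since 13 mod 4 = 1, 247 mod 4 = 3; sign now +1
(247/13) = (0/13)   [reduce mod 13]
(0/13) = 0   [gcd(a, n) > 1]; final value = 0

0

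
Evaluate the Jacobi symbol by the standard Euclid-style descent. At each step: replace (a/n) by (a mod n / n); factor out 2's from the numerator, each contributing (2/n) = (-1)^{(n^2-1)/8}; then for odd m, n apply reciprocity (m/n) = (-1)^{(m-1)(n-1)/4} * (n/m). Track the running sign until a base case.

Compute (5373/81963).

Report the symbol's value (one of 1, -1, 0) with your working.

0

reciprocity: (5373/81963) = +1·(81963/5373) since 5373 mod 4 = 1, 81963 mod 4 = 3; sign now +1
(81963/5373) = (1368/5373)   [reduce mod 5373]
1368 = 2^3·171; (2/5373) = -1 since 5373 mod 8 = 5, so (1368/5373) = (-1)^3·(171/5373); sign now -1
reciprocity: (171/5373) = +1·(5373/171) since 171 mod 4 = 3, 5373 mod 4 = 1; sign now -1
(5373/171) = (72/171)   [reduce mod 171]
72 = 2^3·9; (2/171) = -1 since 171 mod 8 = 3, so (72/171) = (-1)^3·(9/171); sign now +1
reciprocity: (9/171) = +1·(171/9) since 9 mod 4 = 1, 171 mod 4 = 3; sign now +1
(171/9) = (0/9)   [reduce mod 9]
(0/9) = 0   [gcd(a, n) > 1]; final value = 0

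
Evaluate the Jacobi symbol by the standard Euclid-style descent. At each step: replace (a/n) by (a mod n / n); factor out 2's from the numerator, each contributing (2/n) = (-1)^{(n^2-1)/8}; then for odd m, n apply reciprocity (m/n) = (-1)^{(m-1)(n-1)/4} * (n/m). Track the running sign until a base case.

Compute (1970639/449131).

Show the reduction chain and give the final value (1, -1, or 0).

(1970639/449131) = (174115/449131)   [reduce mod 449131]
reciprocity: (174115/449131) = -1·(449131/174115) since 174115 mod 4 = 3, 449131 mod 4 = 3; sign now -1
(449131/174115) = (100901/174115)   [reduce mod 174115]
reciprocity: (100901/174115) = +1·(174115/100901) since 100901 mod 4 = 1, 174115 mod 4 = 3; sign now -1
(174115/100901) = (73214/100901)   [reduce mod 100901]
73214 = 2^1·36607; (2/100901) = -1 since 100901 mod 8 = 5, so (73214/100901) = (-1)^1·(36607/100901); sign now +1
reciprocity: (36607/100901) = +1·(100901/36607) since 36607 mod 4 = 3, 100901 mod 4 = 1; sign now +1
(100901/36607) = (27687/36607)   [reduce mod 36607]
reciprocity: (27687/36607) = -1·(36607/27687) since 27687 mod 4 = 3, 36607 mod 4 = 3; sign now -1
(36607/27687) = (8920/27687)   [reduce mod 27687]
8920 = 2^3·1115; (2/27687) = +1 since 27687 mod 8 = 7, so (8920/27687) = (+1)^3·(1115/27687); sign now -1
reciprocity: (1115/27687) = -1·(27687/1115) since 1115 mod 4 = 3, 27687 mod 4 = 3; sign now +1
(27687/1115) = (927/1115)   [reduce mod 1115]
reciprocity: (927/1115) = -1·(1115/927) since 927 mod 4 = 3, 1115 mod 4 = 3; sign now -1
(1115/927) = (188/927)   [reduce mod 927]
188 = 2^2·47; (2/927) = +1 since 927 mod 8 = 7, so (188/927) = (+1)^2·(47/927); sign now -1
reciprocity: (47/927) = -1·(927/47) since 47 mod 4 = 3, 927 mod 4 = 3; sign now +1
(927/47) = (34/47)   [reduce mod 47]
34 = 2^1·17; (2/47) = +1 since 47 mod 8 = 7, so (34/47) = (+1)^1·(17/47); sign now +1
reciprocity: (17/47) = +1·(47/17) since 17 mod 4 = 1, 47 mod 4 = 3; sign now +1
(47/17) = (13/17)   [reduce mod 17]
reciprocity: (13/17) = +1·(17/13) since 13 mod 4 = 1, 17 mod 4 = 1; sign now +1
(17/13) = (4/13)   [reduce mod 13]
4 = 2^2·1; (2/13) = -1 since 13 mod 8 = 5, so (4/13) = (-1)^2·(1/13); sign now +1
(1/13) = 1; final value = sign = +1

1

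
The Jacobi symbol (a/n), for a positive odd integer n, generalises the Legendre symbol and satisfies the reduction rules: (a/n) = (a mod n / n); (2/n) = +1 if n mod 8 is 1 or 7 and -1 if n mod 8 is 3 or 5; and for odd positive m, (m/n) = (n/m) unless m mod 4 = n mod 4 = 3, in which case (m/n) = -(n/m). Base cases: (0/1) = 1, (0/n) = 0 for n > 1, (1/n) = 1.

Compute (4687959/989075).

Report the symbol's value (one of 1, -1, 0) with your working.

-1

(4687959/989075) = (731659/989075)   [reduce mod 989075]
reciprocity: (731659/989075) = -1·(989075/731659) since 731659 mod 4 = 3, 989075 mod 4 = 3; sign now -1
(989075/731659) = (257416/731659)   [reduce mod 731659]
257416 = 2^3·32177; (2/731659) = -1 since 731659 mod 8 = 3, so (257416/731659) = (-1)^3·(32177/731659); sign now +1
reciprocity: (32177/731659) = +1·(731659/32177) since 32177 mod 4 = 1, 731659 mod 4 = 3; sign now +1
(731659/32177) = (23765/32177)   [reduce mod 32177]
reciprocity: (23765/32177) = +1·(32177/23765) since 23765 mod 4 = 1, 32177 mod 4 = 1; sign now +1
(32177/23765) = (8412/23765)   [reduce mod 23765]
8412 = 2^2·2103; (2/23765) = -1 since 23765 mod 8 = 5, so (8412/23765) = (-1)^2·(2103/23765); sign now +1
reciprocity: (2103/23765) = +1·(23765/2103) since 2103 mod 4 = 3, 23765 mod 4 = 1; sign now +1
(23765/2103) = (632/2103)   [reduce mod 2103]
632 = 2^3·79; (2/2103) = +1 since 2103 mod 8 = 7, so (632/2103) = (+1)^3·(79/2103); sign now +1
reciprocity: (79/2103) = -1·(2103/79) since 79 mod 4 = 3, 2103 mod 4 = 3; sign now -1
(2103/79) = (49/79)   [reduce mod 79]
reciprocity: (49/79) = +1·(79/49) since 49 mod 4 = 1, 79 mod 4 = 3; sign now -1
(79/49) = (30/49)   [reduce mod 49]
30 = 2^1·15; (2/49) = +1 since 49 mod 8 = 1, so (30/49) = (+1)^1·(15/49); sign now -1
reciprocity: (15/49) = +1·(49/15) since 15 mod 4 = 3, 49 mod 4 = 1; sign now -1
(49/15) = (4/15)   [reduce mod 15]
4 = 2^2·1; (2/15) = +1 since 15 mod 8 = 7, so (4/15) = (+1)^2·(1/15); sign now -1
(1/15) = 1; final value = sign = -1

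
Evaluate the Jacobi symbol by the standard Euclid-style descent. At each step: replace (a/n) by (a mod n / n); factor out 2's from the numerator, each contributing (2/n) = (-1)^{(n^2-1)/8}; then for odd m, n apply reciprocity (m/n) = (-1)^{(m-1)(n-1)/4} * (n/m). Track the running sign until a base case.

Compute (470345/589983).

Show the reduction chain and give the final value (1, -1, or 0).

-1

flip (470345/589983) -> (589983/470345): both odd, 470345 mod 4 = 1, 589983 mod 4 = 3, so the flip contributes +1; sign now +1
(589983/470345): 589983 mod 470345 = 119638, so (589983/470345) = (119638/470345)
factor out 2^1: 119638 = 2^1·59819; with 470345 mod 8 = 1, (2/470345) = +1; sign now +1; continue with (59819/470345)
flip (59819/470345) -> (470345/59819): both odd, 59819 mod 4 = 3, 470345 mod 4 = 1, so the flip contributes +1; sign now +1
(470345/59819): 470345 mod 59819 = 51612, so (470345/59819) = (51612/59819)
factor out 2^2: 51612 = 2^2·12903; with 59819 mod 8 = 3, (2/59819) = -1; sign now +1; continue with (12903/59819)
flip (12903/59819) -> (59819/12903): both odd, 12903 mod 4 = 3, 59819 mod 4 = 3, so the flip contributes -1; sign now -1
(59819/12903): 59819 mod 12903 = 8207, so (59819/12903) = (8207/12903)
flip (8207/12903) -> (12903/8207): both odd, 8207 mod 4 = 3, 12903 mod 4 = 3, so the flip contributes -1; sign now +1
(12903/8207): 12903 mod 8207 = 4696, so (12903/8207) = (4696/8207)
factor out 2^3: 4696 = 2^3·587; with 8207 mod 8 = 7, (2/8207) = +1; sign now +1; continue with (587/8207)
flip (587/8207) -> (8207/587): both odd, 587 mod 4 = 3, 8207 mod 4 = 3, so the flip contributes -1; sign now -1
(8207/587): 8207 mod 587 = 576, so (8207/587) = (576/587)
factor out 2^6: 576 = 2^6·9; with 587 mod 8 = 3, (2/587) = -1; sign now -1; continue with (9/587)
flip (9/587) -> (587/9): both odd, 9 mod 4 = 1, 587 mod 4 = 3, so the flip contributes +1; sign now -1
(587/9): 587 mod 9 = 2, so (587/9) = (2/9)
factor out 2^1: 2 = 2^1·1; with 9 mod 8 = 1, (2/9) = +1; sign now -1; continue with (1/9)
reached (1/9) = 1, so the symbol is -1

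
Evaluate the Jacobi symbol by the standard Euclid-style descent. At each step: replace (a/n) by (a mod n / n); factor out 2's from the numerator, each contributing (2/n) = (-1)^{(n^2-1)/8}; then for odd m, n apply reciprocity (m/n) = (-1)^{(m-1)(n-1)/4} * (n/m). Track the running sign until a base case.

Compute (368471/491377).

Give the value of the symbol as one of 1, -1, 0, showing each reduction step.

-1

flip (368471/491377) -> (491377/368471): both odd, 368471 mod 4 = 3, 491377 mod 4 = 1, so the flip contributes +1; sign now +1
(491377/368471): 491377 mod 368471 = 122906, so (491377/368471) = (122906/368471)
factor out 2^1: 122906 = 2^1·61453; with 368471 mod 8 = 7, (2/368471) = +1; sign now +1; continue with (61453/368471)
flip (61453/368471) -> (368471/61453): both odd, 61453 mod 4 = 1, 368471 mod 4 = 3, so the flip contributes +1; sign now +1
(368471/61453): 368471 mod 61453 = 61206, so (368471/61453) = (61206/61453)
factor out 2^1: 61206 = 2^1·30603; with 61453 mod 8 = 5, (2/61453) = -1; sign now -1; continue with (30603/61453)
flip (30603/61453) -> (61453/30603): both odd, 30603 mod 4 = 3, 61453 mod 4 = 1, so the flip contributes +1; sign now -1
(61453/30603): 61453 mod 30603 = 247, so (61453/30603) = (247/30603)
flip (247/30603) -> (30603/247): both odd, 247 mod 4 = 3, 30603 mod 4 = 3, so the flip contributes -1; sign now +1
(30603/247): 30603 mod 247 = 222, so (30603/247) = (222/247)
factor out 2^1: 222 = 2^1·111; with 247 mod 8 = 7, (2/247) = +1; sign now +1; continue with (111/247)
flip (111/247) -> (247/111): both odd, 111 mod 4 = 3, 247 mod 4 = 3, so the flip contributes -1; sign now -1
(247/111): 247 mod 111 = 25, so (247/111) = (25/111)
flip (25/111) -> (111/25): both odd, 25 mod 4 = 1, 111 mod 4 = 3, so the flip contributes +1; sign now -1
(111/25): 111 mod 25 = 11, so (111/25) = (11/25)
flip (11/25) -> (25/11): both odd, 11 mod 4 = 3, 25 mod 4 = 1, so the flip contributes +1; sign now -1
(25/11): 25 mod 11 = 3, so (25/11) = (3/11)
flip (3/11) -> (11/3): both odd, 3 mod 4 = 3, 11 mod 4 = 3, so the flip contributes -1; sign now +1
(11/3): 11 mod 3 = 2, so (11/3) = (2/3)
factor out 2^1: 2 = 2^1·1; with 3 mod 8 = 3, (2/3) = -1; sign now -1; continue with (1/3)
reached (1/3) = 1, so the symbol is -1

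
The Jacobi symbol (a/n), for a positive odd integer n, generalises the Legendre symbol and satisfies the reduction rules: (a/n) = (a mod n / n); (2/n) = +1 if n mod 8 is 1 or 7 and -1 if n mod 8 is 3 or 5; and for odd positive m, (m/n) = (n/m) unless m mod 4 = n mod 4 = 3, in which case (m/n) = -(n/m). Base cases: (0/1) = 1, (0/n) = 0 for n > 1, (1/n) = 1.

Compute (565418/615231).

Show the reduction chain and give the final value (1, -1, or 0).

-1

565418 = 2^1·282709; (2/615231) = +1 since 615231 mod 8 = 7, so (565418/615231) = (+1)^1·(282709/615231); sign now +1
reciprocity: (282709/615231) = +1·(615231/282709) since 282709 mod 4 = 1, 615231 mod 4 = 3; sign now +1
(615231/282709) = (49813/282709)   [reduce mod 282709]
reciprocity: (49813/282709) = +1·(282709/49813) since 49813 mod 4 = 1, 282709 mod 4 = 1; sign now +1
(282709/49813) = (33644/49813)   [reduce mod 49813]
33644 = 2^2·8411; (2/49813) = -1 since 49813 mod 8 = 5, so (33644/49813) = (-1)^2·(8411/49813); sign now +1
reciprocity: (8411/49813) = +1·(49813/8411) since 8411 mod 4 = 3, 49813 mod 4 = 1; sign now +1
(49813/8411) = (7758/8411)   [reduce mod 8411]
7758 = 2^1·3879; (2/8411) = -1 since 8411 mod 8 = 3, so (7758/8411) = (-1)^1·(3879/8411); sign now -1
reciprocity: (3879/8411) = -1·(8411/3879) since 3879 mod 4 = 3, 8411 mod 4 = 3; sign now +1
(8411/3879) = (653/3879)   [reduce mod 3879]
reciprocity: (653/3879) = +1·(3879/653) since 653 mod 4 = 1, 3879 mod 4 = 3; sign now +1
(3879/653) = (614/653)   [reduce mod 653]
614 = 2^1·307; (2/653) = -1 since 653 mod 8 = 5, so (614/653) = (-1)^1·(307/653); sign now -1
reciprocity: (307/653) = +1·(653/307) since 307 mod 4 = 3, 653 mod 4 = 1; sign now -1
(653/307) = (39/307)   [reduce mod 307]
reciprocity: (39/307) = -1·(307/39) since 39 mod 4 = 3, 307 mod 4 = 3; sign now +1
(307/39) = (34/39)   [reduce mod 39]
34 = 2^1·17; (2/39) = +1 since 39 mod 8 = 7, so (34/39) = (+1)^1·(17/39); sign now +1
reciprocity: (17/39) = +1·(39/17) since 17 mod 4 = 1, 39 mod 4 = 3; sign now +1
(39/17) = (5/17)   [reduce mod 17]
reciprocity: (5/17) = +1·(17/5) since 5 mod 4 = 1, 17 mod 4 = 1; sign now +1
(17/5) = (2/5)   [reduce mod 5]
2 = 2^1·1; (2/5) = -1 since 5 mod 8 = 5, so (2/5) = (-1)^1·(1/5); sign now -1
(1/5) = 1; final value = sign = -1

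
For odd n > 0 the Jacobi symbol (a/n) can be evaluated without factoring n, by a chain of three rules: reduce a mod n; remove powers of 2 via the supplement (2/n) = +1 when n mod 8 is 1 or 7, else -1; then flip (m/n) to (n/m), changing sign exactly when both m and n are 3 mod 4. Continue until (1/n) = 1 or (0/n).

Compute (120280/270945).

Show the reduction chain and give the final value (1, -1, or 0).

0

120280 = 2^3·15035; (2/270945) = +1 since 270945 mod 8 = 1, so (120280/270945) = (+1)^3·(15035/270945); sign now +1
reciprocity: (15035/270945) = +1·(270945/15035) since 15035 mod 4 = 3, 270945 mod 4 = 1; sign now +1
(270945/15035) = (315/15035)   [reduce mod 15035]
reciprocity: (315/15035) = -1·(15035/315) since 315 mod 4 = 3, 15035 mod 4 = 3; sign now -1
(15035/315) = (230/315)   [reduce mod 315]
230 = 2^1·115; (2/315) = -1 since 315 mod 8 = 3, so (230/315) = (-1)^1·(115/315); sign now +1
reciprocity: (115/315) = -1·(315/115) since 115 mod 4 = 3, 315 mod 4 = 3; sign now -1
(315/115) = (85/115)   [reduce mod 115]
reciprocity: (85/115) = +1·(115/85) since 85 mod 4 = 1, 115 mod 4 = 3; sign now -1
(115/85) = (30/85)   [reduce mod 85]
30 = 2^1·15; (2/85) = -1 since 85 mod 8 = 5, so (30/85) = (-1)^1·(15/85); sign now +1
reciprocity: (15/85) = +1·(85/15) since 15 mod 4 = 3, 85 mod 4 = 1; sign now +1
(85/15) = (10/15)   [reduce mod 15]
10 = 2^1·5; (2/15) = +1 since 15 mod 8 = 7, so (10/15) = (+1)^1·(5/15); sign now +1
reciprocity: (5/15) = +1·(15/5) since 5 mod 4 = 1, 15 mod 4 = 3; sign now +1
(15/5) = (0/5)   [reduce mod 5]
(0/5) = 0   [gcd(a, n) > 1]; final value = 0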